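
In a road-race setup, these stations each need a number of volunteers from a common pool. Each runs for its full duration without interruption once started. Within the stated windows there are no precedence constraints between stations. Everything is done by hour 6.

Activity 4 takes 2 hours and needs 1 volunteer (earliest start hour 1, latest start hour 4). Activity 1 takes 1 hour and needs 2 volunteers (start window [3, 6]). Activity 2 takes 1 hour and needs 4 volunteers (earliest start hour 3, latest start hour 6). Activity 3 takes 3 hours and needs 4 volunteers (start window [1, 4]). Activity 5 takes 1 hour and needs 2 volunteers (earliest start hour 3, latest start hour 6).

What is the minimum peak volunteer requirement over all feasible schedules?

4

Early-start (Activity 4@1, Activity 1@3, Activity 2@3, Activity 3@1, Activity 5@3) gives peak 12: h1:5  h2:5  h3:12  h4:0  h5:0  h6:0.
Shift Activity 4→4, Activity 1→4, Activity 2→6, Activity 5→5.
Schedule Activity 4@4, Activity 1@4, Activity 2@6, Activity 3@1, Activity 5@5: h1:4  h2:4  h3:4  h4:3  h5:3  h6:4 — peak 4.
Total volunteer-hours = 22 over 6 hours ⇒ peak ≥ ⌈22/6⌉ = 4, so 4 is optimal.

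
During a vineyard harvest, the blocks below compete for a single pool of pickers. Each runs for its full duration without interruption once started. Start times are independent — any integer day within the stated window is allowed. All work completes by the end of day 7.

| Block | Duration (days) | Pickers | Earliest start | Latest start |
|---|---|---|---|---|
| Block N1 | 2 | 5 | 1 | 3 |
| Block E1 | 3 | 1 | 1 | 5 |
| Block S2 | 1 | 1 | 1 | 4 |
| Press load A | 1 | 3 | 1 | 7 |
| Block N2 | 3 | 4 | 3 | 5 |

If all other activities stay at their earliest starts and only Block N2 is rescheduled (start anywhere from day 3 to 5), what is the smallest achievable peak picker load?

10

Block N2@3: d1:10  d2:6  d3:5  d4:4  d5:4  d6:0  d7:0 → peak 10
Block N2@4: d1:10  d2:6  d3:1  d4:4  d5:4  d6:4  d7:0 → peak 10
Block N2@5: d1:10  d2:6  d3:1  d4:0  d5:4  d6:4  d7:4 → peak 10
Best is Block N2@3, peak 10.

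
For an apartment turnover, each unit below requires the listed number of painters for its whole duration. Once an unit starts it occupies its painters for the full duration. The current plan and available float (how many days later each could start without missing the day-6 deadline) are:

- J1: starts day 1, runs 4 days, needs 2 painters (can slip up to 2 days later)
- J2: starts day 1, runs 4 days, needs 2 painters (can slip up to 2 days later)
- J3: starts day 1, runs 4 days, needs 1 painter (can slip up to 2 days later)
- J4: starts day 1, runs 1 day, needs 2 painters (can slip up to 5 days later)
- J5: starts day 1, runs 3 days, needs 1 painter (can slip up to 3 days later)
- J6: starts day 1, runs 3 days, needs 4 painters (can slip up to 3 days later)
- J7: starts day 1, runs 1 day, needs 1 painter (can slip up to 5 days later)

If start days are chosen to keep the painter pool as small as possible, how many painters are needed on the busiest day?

Early-start (J1@1, J2@1, J3@1, J4@1, J5@1, J6@1, J7@1) gives peak 13: d1:13  d2:10  d3:10  d4:5  d5:0  d6:0.
Shift J6→4.
Schedule J1@1, J2@1, J3@1, J4@1, J5@1, J6@4, J7@1: d1:9  d2:6  d3:6  d4:9  d5:4  d6:4 — peak 9.

9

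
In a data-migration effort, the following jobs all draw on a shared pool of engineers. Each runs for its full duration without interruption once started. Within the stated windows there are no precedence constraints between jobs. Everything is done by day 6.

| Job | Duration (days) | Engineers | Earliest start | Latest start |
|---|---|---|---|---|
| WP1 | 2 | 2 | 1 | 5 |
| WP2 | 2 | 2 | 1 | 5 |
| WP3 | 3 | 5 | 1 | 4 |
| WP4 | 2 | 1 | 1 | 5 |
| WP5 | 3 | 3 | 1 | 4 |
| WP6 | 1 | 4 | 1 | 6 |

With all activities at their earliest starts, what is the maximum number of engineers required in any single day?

17

Early-start schedule: WP1@1, WP2@1, WP3@1, WP4@1, WP5@1, WP6@1.
Load per day: day 1: 17, day 2: 13, day 3: 8, day 4: 0, day 5: 0, day 6: 0.
Peak is 17.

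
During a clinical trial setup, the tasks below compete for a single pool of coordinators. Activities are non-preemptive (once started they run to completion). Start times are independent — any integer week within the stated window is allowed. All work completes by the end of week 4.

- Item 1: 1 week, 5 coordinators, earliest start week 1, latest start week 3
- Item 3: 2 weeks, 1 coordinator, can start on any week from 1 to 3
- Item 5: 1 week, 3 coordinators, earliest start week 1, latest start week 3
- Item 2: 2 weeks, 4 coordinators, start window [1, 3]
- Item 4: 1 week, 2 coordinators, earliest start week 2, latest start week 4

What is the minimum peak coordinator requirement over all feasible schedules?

5

Early-start (Item 1@1, Item 3@1, Item 5@1, Item 2@1, Item 4@2) gives peak 13: w1:13  w2:7  w3:0  w4:0.
Shift Item 3→3, Item 5→2, Item 2→3.
Schedule Item 1@1, Item 3@3, Item 5@2, Item 2@3, Item 4@2: w1:5  w2:5  w3:5  w4:5 — peak 5.
Total coordinator-weeks = 20 over 4 weeks ⇒ peak ≥ ⌈20/4⌉ = 5, so 5 is optimal.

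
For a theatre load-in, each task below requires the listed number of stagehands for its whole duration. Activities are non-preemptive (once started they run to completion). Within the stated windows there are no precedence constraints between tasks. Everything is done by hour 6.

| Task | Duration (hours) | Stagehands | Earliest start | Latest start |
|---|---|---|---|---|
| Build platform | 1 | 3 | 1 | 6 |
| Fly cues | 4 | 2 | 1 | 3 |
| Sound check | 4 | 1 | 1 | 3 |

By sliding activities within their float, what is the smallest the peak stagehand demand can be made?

3

Early-start (Build platform@1, Fly cues@1, Sound check@1) gives peak 6: h1:6  h2:3  h3:3  h4:3  h5:0  h6:0.
Shift Fly cues→2, Sound check→2.
Schedule Build platform@1, Fly cues@2, Sound check@2: h1:3  h2:3  h3:3  h4:3  h5:3  h6:0 — peak 3.
Total stagehand-hours = 15 over 6 hours ⇒ peak ≥ ⌈15/6⌉ = 3, so 3 is optimal.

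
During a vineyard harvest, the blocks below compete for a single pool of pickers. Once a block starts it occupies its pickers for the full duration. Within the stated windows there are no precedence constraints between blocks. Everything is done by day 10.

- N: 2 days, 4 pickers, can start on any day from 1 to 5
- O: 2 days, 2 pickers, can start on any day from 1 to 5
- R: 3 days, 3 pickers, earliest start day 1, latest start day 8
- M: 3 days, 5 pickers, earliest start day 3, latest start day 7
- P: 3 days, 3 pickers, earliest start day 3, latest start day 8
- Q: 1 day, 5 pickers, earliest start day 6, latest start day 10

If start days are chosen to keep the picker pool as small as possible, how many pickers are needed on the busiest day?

Early-start (N@1, O@1, R@1, M@3, P@3, Q@6) gives peak 11: d1:9  d2:9  d3:11  d4:8  d5:8  d6:5  d7:0  d8:0  d9:0  d10:0.
Shift R→3, M→6, Q→9.
Schedule N@1, O@1, R@3, M@6, P@3, Q@9: d1:6  d2:6  d3:6  d4:6  d5:6  d6:5  d7:5  d8:5  d9:5  d10:0 — peak 6.

6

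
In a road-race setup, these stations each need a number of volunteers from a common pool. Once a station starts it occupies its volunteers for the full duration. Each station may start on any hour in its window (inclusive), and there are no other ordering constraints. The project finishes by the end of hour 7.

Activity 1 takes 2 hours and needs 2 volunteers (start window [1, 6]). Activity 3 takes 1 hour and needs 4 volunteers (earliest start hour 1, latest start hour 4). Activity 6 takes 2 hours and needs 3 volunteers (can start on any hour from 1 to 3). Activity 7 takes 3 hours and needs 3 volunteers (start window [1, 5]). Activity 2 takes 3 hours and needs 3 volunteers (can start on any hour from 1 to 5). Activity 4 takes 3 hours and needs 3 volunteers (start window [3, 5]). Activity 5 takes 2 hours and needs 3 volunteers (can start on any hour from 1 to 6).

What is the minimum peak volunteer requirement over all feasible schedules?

Early-start (Activity 1@1, Activity 3@1, Activity 6@1, Activity 7@1, Activity 2@1, Activity 4@3, Activity 5@1) gives peak 18: h1:18  h2:14  h3:9  h4:3  h5:3  h6:0  h7:0.
Shift Activity 3→4, Activity 2→3, Activity 4→5, Activity 5→6.
Schedule Activity 1@1, Activity 3@4, Activity 6@1, Activity 7@1, Activity 2@3, Activity 4@5, Activity 5@6: h1:8  h2:8  h3:6  h4:7  h5:6  h6:6  h7:6 — peak 8.

8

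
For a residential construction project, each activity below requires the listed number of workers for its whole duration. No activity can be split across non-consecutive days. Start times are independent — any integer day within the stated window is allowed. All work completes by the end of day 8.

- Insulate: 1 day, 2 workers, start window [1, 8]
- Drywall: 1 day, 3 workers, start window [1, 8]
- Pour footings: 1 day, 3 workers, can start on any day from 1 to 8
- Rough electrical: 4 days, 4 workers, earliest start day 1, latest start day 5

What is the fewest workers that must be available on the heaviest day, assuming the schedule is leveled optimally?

Early-start (Insulate@1, Drywall@1, Pour footings@1, Rough electrical@1) gives peak 12: d1:12  d2:4  d3:4  d4:4  d5:0  d6:0  d7:0  d8:0.
Shift Drywall→2, Pour footings→3, Rough electrical→4.
Schedule Insulate@1, Drywall@2, Pour footings@3, Rough electrical@4: d1:2  d2:3  d3:3  d4:4  d5:4  d6:4  d7:4  d8:0 — peak 4.

4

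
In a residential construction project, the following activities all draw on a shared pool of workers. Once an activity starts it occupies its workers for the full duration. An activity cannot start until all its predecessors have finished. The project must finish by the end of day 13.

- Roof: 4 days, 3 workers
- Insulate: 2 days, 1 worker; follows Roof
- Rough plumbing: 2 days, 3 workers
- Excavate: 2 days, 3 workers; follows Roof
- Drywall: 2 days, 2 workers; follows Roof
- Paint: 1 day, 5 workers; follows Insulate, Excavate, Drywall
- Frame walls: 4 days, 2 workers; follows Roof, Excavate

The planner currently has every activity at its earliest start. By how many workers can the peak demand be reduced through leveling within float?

Early-start peak: d1:6  d2:6  d3:3  d4:3  d5:6  d6:6  d7:7  d8:2  d9:2  d10:2  d11:0  d12:0  d13:0 ⇒ 7.
Leveled (Roof@1, Insulate@5, Rough plumbing@5, Excavate@7, Drywall@7, Paint@9, Frame walls@10): d1:3  d2:3  d3:3  d4:3  d5:4  d6:4  d7:5  d8:5  d9:5  d10:2  d11:2  d12:2  d13:2 ⇒ 5.
Reduction 7 − 5 = 2.

2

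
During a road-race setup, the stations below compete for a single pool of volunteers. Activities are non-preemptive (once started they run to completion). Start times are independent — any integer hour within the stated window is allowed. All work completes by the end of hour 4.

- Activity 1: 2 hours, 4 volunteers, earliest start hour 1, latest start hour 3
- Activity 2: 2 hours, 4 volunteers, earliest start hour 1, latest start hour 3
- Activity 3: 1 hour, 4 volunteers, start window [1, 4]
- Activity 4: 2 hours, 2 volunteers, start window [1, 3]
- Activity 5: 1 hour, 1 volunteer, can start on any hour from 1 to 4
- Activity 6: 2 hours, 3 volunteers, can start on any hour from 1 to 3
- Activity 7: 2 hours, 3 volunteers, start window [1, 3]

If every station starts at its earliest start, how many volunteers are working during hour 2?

At early start, hour 2 has: Activity 1, Activity 2, Activity 4, Activity 6, Activity 7.
Demand: 4 + 4 + 2 + 3 + 3 = 16.

16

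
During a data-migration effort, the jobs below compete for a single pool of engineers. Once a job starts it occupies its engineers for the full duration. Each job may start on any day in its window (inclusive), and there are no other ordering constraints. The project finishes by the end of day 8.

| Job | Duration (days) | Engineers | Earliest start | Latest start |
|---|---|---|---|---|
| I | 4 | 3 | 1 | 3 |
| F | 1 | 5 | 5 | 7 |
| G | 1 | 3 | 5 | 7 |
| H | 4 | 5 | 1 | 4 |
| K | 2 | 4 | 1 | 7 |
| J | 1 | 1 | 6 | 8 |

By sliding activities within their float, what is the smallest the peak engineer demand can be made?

8

Early-start (I@1, F@5, G@5, H@1, K@1, J@6) gives peak 12: d1:12  d2:12  d3:8  d4:8  d5:8  d6:1  d7:0  d8:0.
Shift K→6.
Schedule I@1, F@5, G@5, H@1, K@6, J@6: d1:8  d2:8  d3:8  d4:8  d5:8  d6:5  d7:4  d8:0 — peak 8.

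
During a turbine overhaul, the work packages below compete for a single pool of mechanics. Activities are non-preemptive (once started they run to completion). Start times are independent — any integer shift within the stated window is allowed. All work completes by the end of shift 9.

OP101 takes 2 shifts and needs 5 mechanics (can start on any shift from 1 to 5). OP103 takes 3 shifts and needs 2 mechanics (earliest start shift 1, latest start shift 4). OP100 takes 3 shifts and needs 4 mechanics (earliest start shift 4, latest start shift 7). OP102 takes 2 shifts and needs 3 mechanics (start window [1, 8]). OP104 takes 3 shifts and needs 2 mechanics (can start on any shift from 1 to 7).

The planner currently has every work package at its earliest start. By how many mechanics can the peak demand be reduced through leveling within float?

6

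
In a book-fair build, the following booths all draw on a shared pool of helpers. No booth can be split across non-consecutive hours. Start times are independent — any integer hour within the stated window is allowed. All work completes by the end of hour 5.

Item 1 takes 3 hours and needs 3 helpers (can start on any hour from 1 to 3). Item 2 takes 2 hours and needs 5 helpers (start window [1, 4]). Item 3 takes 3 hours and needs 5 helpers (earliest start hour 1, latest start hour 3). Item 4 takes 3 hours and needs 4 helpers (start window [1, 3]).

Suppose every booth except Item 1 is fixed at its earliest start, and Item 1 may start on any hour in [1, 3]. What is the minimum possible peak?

14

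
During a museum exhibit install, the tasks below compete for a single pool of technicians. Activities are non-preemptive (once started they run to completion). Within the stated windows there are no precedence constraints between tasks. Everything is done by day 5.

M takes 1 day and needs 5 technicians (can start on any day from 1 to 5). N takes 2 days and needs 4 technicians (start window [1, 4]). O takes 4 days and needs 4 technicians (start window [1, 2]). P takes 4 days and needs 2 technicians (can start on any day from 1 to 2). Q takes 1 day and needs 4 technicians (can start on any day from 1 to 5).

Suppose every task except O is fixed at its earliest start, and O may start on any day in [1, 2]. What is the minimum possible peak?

O@1: d1:19  d2:10  d3:6  d4:6  d5:0 → peak 19
O@2: d1:15  d2:10  d3:6  d4:6  d5:4 → peak 15
Best is O@2, peak 15.

15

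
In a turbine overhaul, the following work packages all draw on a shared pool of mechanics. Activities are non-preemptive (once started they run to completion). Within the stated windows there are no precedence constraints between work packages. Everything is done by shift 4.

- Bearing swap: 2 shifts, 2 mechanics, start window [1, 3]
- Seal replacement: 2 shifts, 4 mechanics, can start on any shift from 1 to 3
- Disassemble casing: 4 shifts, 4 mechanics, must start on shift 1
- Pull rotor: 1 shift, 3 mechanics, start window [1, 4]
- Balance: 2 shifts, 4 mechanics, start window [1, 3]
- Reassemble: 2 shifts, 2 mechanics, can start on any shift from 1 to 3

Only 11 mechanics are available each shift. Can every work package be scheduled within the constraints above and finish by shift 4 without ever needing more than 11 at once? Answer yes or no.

The minimum achievable peak is 12; 11 < 12, so no feasible schedule stays within the cap.

no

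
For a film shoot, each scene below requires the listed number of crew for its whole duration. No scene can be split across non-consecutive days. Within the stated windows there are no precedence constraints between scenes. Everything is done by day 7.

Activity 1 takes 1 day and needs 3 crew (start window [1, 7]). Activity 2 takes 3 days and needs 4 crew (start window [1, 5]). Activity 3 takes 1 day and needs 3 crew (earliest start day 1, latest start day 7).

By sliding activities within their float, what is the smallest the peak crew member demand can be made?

4

Early-start (Activity 1@1, Activity 2@1, Activity 3@1) gives peak 10: d1:10  d2:4  d3:4  d4:0  d5:0  d6:0  d7:0.
Shift Activity 2→2, Activity 3→5.
Schedule Activity 1@1, Activity 2@2, Activity 3@5: d1:3  d2:4  d3:4  d4:4  d5:3  d6:0  d7:0 — peak 4.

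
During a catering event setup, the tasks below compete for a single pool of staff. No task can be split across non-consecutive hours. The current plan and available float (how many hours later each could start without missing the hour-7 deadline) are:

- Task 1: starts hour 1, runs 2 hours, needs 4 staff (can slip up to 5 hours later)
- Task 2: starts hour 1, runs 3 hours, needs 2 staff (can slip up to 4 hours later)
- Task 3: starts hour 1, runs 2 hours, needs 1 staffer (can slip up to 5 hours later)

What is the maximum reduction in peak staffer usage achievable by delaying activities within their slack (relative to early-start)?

3

Early-start peak: h1:7  h2:7  h3:2  h4:0  h5:0  h6:0  h7:0 ⇒ 7.
Leveled (Task 1@1, Task 2@3, Task 3@3): h1:4  h2:4  h3:3  h4:3  h5:2  h6:0  h7:0 ⇒ 4.
Reduction 7 − 4 = 3.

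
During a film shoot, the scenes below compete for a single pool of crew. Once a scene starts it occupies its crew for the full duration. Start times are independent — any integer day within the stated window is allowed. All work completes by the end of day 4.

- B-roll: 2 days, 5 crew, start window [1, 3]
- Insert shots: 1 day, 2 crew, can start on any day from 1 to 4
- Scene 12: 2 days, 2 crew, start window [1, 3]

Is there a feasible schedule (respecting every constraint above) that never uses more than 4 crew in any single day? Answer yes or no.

no

The minimum achievable peak is 5; 4 < 5, so no feasible schedule stays within the cap.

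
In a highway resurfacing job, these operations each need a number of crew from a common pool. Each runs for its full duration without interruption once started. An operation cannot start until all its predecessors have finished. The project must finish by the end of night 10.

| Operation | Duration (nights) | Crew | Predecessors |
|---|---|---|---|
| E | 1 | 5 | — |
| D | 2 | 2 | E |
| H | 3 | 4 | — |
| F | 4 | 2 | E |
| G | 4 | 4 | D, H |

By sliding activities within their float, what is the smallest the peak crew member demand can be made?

Early-start (E@1, D@2, H@1, F@2, G@4) gives peak 9: n1:9  n2:8  n3:8  n4:6  n5:6  n6:4  n7:4  n8:0  n9:0  n10:0.
Shift H→2, F→4, G→5.
Schedule E@1, D@2, H@2, F@4, G@5: n1:5  n2:6  n3:6  n4:6  n5:6  n6:6  n7:6  n8:4  n9:0  n10:0 — peak 6.

6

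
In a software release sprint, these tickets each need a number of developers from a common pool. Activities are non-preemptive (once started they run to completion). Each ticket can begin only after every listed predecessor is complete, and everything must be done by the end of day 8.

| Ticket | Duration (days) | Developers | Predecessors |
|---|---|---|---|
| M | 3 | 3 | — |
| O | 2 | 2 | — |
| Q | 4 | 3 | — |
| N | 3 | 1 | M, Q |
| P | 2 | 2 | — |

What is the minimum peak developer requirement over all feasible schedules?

6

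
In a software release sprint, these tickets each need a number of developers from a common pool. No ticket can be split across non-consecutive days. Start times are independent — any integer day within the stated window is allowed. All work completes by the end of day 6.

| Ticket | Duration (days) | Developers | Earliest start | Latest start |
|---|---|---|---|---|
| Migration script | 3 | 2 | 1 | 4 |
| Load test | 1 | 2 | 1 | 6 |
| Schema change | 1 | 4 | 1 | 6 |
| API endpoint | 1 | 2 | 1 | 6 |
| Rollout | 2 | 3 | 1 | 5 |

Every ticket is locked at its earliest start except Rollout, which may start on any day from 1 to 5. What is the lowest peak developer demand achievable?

Rollout@1: d1:13  d2:5  d3:2  d4:0  d5:0  d6:0 → peak 13
Rollout@2: d1:10  d2:5  d3:5  d4:0  d5:0  d6:0 → peak 10
Rollout@3: d1:10  d2:2  d3:5  d4:3  d5:0  d6:0 → peak 10
Rollout@4: d1:10  d2:2  d3:2  d4:3  d5:3  d6:0 → peak 10
Rollout@5: d1:10  d2:2  d3:2  d4:0  d5:3  d6:3 → peak 10
Best is Rollout@2, peak 10.

10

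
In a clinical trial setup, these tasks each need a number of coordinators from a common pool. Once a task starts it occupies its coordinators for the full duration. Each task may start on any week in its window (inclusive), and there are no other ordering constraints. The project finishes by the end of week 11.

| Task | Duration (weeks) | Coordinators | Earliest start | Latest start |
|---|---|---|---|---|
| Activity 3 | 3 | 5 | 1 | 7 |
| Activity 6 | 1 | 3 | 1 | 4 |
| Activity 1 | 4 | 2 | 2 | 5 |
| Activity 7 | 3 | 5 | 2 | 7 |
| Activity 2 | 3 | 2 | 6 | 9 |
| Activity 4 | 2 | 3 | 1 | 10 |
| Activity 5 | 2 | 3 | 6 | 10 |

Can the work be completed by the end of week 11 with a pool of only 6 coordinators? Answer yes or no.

no

The minimum achievable peak is 7; 6 < 7, so no feasible schedule stays within the cap.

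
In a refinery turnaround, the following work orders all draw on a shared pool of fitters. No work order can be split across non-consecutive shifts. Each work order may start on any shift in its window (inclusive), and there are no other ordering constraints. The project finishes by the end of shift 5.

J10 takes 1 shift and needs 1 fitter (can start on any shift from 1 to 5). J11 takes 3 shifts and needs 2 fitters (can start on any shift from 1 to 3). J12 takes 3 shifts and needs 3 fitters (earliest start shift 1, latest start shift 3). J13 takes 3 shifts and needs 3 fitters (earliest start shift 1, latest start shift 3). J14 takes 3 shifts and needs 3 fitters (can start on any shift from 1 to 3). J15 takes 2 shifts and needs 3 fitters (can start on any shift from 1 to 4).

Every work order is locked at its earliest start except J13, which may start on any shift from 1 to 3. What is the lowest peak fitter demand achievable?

12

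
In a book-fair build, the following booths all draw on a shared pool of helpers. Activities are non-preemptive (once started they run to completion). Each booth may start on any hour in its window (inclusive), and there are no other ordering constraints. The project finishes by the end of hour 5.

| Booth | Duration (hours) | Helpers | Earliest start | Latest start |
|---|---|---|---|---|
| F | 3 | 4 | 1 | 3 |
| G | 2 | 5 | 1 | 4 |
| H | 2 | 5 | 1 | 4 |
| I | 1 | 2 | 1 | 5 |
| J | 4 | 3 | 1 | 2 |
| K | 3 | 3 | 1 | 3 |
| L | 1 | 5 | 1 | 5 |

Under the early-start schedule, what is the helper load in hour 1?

At early start, hour 1 has: F, G, H, I, J, K, L.
Demand: 4 + 5 + 5 + 2 + 3 + 3 + 5 = 27.

27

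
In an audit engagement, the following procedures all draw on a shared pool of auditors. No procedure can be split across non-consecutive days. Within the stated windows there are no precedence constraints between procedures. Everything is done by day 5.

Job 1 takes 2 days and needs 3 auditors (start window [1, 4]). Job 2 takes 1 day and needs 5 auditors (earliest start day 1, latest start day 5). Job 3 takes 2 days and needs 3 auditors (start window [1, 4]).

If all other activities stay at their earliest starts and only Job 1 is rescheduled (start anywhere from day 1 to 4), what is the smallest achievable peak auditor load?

Job 1@1: d1:11  d2:6  d3:0  d4:0  d5:0 → peak 11
Job 1@2: d1:8  d2:6  d3:3  d4:0  d5:0 → peak 8
Job 1@3: d1:8  d2:3  d3:3  d4:3  d5:0 → peak 8
Job 1@4: d1:8  d2:3  d3:0  d4:3  d5:3 → peak 8
Best is Job 1@2, peak 8.

8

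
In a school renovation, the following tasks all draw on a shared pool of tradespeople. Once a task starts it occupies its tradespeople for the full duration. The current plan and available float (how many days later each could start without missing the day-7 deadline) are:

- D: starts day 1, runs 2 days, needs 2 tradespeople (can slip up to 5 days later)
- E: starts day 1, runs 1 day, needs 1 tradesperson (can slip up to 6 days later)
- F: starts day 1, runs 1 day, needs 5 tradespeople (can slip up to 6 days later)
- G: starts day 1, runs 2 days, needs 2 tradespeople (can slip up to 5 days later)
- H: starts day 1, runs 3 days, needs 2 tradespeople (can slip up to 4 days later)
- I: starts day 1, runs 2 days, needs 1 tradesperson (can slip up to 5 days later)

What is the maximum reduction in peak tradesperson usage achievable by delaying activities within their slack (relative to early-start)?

Early-start peak: d1:13  d2:7  d3:2  d4:0  d5:0  d6:0  d7:0 ⇒ 13.
Leveled (D@1, E@1, F@3, G@1, H@4, I@4): d1:5  d2:4  d3:5  d4:3  d5:3  d6:2  d7:0 ⇒ 5.
Reduction 13 − 5 = 8.

8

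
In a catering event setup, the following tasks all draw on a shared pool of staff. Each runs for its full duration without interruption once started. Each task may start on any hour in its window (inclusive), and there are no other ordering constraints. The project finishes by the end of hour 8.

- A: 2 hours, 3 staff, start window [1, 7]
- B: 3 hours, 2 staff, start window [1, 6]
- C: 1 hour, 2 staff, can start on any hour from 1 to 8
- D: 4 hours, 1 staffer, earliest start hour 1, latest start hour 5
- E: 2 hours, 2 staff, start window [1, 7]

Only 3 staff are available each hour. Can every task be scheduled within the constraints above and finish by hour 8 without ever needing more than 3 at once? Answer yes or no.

Schedule A@1, B@3, C@6, D@3, E@7: h1:3  h2:3  h3:3  h4:3  h5:3  h6:3  h7:2  h8:2 — peak 3 ≤ 3.

yes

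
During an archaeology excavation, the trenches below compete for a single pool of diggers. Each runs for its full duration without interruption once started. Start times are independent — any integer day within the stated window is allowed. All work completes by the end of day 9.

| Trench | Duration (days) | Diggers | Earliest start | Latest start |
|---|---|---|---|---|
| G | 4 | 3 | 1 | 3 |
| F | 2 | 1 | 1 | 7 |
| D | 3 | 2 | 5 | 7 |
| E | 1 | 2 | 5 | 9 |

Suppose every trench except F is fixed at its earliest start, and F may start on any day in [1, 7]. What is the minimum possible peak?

F@1: d1:4  d2:4  d3:3  d4:3  d5:4  d6:2  d7:2  d8:0  d9:0 → peak 4
F@2: d1:3  d2:4  d3:4  d4:3  d5:4  d6:2  d7:2  d8:0  d9:0 → peak 4
F@3: d1:3  d2:3  d3:4  d4:4  d5:4  d6:2  d7:2  d8:0  d9:0 → peak 4
F@4: d1:3  d2:3  d3:3  d4:4  d5:5  d6:2  d7:2  d8:0  d9:0 → peak 5
F@5: d1:3  d2:3  d3:3  d4:3  d5:5  d6:3  d7:2  d8:0  d9:0 → peak 5
F@6: d1:3  d2:3  d3:3  d4:3  d5:4  d6:3  d7:3  d8:0  d9:0 → peak 4
F@7: d1:3  d2:3  d3:3  d4:3  d5:4  d6:2  d7:3  d8:1  d9:0 → peak 4
Best is F@1, peak 4.

4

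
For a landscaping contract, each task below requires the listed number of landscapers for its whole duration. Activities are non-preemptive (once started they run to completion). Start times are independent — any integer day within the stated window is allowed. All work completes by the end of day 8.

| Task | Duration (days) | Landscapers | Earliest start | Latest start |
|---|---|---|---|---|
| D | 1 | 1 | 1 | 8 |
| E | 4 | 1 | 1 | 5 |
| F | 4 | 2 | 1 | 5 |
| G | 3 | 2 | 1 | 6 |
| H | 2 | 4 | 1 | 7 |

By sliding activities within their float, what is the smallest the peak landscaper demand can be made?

Early-start (D@1, E@1, F@1, G@1, H@1) gives peak 10: d1:10  d2:9  d3:5  d4:3  d5:0  d6:0  d7:0  d8:0.
Shift G→2, H→5.
Schedule D@1, E@1, F@1, G@2, H@5: d1:4  d2:5  d3:5  d4:5  d5:4  d6:4  d7:0  d8:0 — peak 5.

5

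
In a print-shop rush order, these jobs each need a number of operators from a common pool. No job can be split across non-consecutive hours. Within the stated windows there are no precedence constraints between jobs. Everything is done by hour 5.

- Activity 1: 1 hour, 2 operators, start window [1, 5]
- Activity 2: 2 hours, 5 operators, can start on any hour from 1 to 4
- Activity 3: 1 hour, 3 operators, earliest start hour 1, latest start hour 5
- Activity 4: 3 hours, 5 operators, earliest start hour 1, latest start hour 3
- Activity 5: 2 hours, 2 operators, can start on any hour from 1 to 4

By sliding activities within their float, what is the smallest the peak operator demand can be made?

8

Early-start (Activity 1@1, Activity 2@1, Activity 3@1, Activity 4@1, Activity 5@1) gives peak 17: h1:17  h2:12  h3:5  h4:0  h5:0.
Shift Activity 3→2, Activity 4→3, Activity 5→3.
Schedule Activity 1@1, Activity 2@1, Activity 3@2, Activity 4@3, Activity 5@3: h1:7  h2:8  h3:7  h4:7  h5:5 — peak 8.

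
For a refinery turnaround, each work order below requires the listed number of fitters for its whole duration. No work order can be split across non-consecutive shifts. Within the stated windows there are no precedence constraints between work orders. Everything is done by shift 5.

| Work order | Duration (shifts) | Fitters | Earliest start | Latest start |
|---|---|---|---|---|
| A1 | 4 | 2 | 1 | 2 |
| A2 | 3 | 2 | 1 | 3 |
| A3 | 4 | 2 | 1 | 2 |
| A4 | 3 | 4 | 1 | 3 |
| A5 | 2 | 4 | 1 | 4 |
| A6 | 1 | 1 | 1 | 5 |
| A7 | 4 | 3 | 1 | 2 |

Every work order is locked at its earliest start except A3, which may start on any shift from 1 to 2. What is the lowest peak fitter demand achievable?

17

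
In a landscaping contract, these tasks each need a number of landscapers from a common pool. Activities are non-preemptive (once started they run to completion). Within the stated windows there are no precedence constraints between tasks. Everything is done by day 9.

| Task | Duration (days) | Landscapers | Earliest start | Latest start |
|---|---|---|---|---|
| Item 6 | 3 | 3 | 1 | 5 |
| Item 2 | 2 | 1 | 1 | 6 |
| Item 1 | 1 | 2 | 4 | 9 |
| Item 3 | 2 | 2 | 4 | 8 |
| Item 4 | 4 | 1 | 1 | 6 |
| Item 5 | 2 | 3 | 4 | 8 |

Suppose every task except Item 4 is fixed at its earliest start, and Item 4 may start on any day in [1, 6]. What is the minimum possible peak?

Item 4@1: d1:5  d2:5  d3:4  d4:8  d5:5  d6:0  d7:0  d8:0  d9:0 → peak 8
Item 4@2: d1:4  d2:5  d3:4  d4:8  d5:6  d6:0  d7:0  d8:0  d9:0 → peak 8
Item 4@3: d1:4  d2:4  d3:4  d4:8  d5:6  d6:1  d7:0  d8:0  d9:0 → peak 8
Item 4@4: d1:4  d2:4  d3:3  d4:8  d5:6  d6:1  d7:1  d8:0  d9:0 → peak 8
Item 4@5: d1:4  d2:4  d3:3  d4:7  d5:6  d6:1  d7:1  d8:1  d9:0 → peak 7
Item 4@6: d1:4  d2:4  d3:3  d4:7  d5:5  d6:1  d7:1  d8:1  d9:1 → peak 7
Best is Item 4@5, peak 7.

7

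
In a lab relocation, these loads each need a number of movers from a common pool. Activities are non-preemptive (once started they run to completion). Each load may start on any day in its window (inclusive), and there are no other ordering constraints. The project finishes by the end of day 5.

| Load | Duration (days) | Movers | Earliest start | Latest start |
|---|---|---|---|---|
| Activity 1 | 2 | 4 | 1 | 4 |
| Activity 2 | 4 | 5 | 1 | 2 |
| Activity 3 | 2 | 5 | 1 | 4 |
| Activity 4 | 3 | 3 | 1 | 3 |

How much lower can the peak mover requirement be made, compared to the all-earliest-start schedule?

5

Early-start peak: d1:17  d2:17  d3:8  d4:5  d5:0 ⇒ 17.
Leveled (Activity 1@1, Activity 2@1, Activity 3@4, Activity 4@1): d1:12  d2:12  d3:8  d4:10  d5:5 ⇒ 12.
Reduction 17 − 12 = 5.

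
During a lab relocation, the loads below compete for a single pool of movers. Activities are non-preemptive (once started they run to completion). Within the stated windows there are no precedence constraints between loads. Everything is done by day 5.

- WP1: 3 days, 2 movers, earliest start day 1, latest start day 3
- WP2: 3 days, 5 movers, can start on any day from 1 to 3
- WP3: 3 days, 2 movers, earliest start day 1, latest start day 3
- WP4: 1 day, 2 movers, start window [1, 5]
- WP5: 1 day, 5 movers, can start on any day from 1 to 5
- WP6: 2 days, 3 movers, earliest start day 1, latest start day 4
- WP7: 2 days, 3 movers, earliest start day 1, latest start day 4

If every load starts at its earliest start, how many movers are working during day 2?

At early start, day 2 has: WP1, WP2, WP3, WP6, WP7.
Demand: 2 + 5 + 2 + 3 + 3 = 15.

15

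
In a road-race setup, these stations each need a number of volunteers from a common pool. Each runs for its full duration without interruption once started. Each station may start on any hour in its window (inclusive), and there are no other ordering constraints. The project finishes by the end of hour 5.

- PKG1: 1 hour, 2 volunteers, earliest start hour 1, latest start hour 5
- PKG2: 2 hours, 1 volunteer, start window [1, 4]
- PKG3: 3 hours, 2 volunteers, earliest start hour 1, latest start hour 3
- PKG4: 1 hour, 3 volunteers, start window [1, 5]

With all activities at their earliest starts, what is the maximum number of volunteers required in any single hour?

8

Early-start schedule: PKG1@1, PKG2@1, PKG3@1, PKG4@1.
Load per hour: hour 1: 8, hour 2: 3, hour 3: 2, hour 4: 0, hour 5: 0.
Peak is 8.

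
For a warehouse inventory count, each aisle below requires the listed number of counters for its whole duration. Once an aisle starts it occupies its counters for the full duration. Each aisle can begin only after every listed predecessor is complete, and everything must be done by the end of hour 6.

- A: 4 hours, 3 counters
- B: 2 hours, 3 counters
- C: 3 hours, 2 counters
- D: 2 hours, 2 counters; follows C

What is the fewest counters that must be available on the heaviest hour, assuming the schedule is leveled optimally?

5

Early-start (A@1, B@1, C@1, D@4) gives peak 8: h1:8  h2:8  h3:5  h4:5  h5:2  h6:0.
Shift B→5.
Schedule A@1, B@5, C@1, D@4: h1:5  h2:5  h3:5  h4:5  h5:5  h6:3 — peak 5.
Total counter-hours = 28 over 6 hours ⇒ peak ≥ ⌈28/6⌉ = 5, so 5 is optimal.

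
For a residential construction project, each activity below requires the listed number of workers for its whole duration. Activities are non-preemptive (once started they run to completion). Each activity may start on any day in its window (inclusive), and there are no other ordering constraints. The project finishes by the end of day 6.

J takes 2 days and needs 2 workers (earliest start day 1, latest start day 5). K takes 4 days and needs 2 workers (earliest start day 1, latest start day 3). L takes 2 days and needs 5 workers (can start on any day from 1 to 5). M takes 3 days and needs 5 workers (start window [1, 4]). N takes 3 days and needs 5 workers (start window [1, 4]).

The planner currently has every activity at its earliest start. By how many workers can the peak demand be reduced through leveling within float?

Early-start peak: d1:19  d2:19  d3:12  d4:2  d5:0  d6:0 ⇒ 19.
Leveled (J@1, K@1, L@5, M@1, N@4): d1:9  d2:9  d3:7  d4:7  d5:10  d6:10 ⇒ 10.
Reduction 19 − 10 = 9.

9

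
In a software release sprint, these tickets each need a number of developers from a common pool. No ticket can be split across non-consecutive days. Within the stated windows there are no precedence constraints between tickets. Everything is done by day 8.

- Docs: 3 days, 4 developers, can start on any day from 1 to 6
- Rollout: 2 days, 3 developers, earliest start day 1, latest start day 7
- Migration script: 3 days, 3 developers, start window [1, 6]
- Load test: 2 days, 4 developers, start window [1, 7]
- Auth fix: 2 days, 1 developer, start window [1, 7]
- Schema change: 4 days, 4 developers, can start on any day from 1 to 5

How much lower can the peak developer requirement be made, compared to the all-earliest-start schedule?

11

Early-start peak: d1:19  d2:19  d3:11  d4:4  d5:0  d6:0  d7:0  d8:0 ⇒ 19.
Leveled (Docs@1, Rollout@1, Migration script@3, Load test@6, Auth fix@1, Schema change@4): d1:8  d2:8  d3:7  d4:7  d5:7  d6:8  d7:8  d8:0 ⇒ 8.
Reduction 19 − 8 = 11.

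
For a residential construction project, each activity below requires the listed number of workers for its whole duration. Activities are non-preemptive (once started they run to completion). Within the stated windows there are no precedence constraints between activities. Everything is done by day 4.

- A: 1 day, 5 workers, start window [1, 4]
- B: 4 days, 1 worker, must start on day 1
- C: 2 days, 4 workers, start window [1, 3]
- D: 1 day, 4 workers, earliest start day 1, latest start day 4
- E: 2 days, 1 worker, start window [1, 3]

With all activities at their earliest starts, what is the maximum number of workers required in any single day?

Early-start schedule: A@1, B@1, C@1, D@1, E@1.
Load per day: day 1: 15, day 2: 6, day 3: 1, day 4: 1.
Peak is 15.

15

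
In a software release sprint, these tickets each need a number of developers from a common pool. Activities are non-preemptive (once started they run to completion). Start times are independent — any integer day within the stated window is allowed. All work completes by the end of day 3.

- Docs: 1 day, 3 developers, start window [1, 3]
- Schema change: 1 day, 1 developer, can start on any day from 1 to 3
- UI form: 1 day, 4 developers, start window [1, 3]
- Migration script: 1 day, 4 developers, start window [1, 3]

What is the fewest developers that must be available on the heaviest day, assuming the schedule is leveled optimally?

4

Early-start (Docs@1, Schema change@1, UI form@1, Migration script@1) gives peak 12: d1:12  d2:0  d3:0.
Shift UI form→2, Migration script→3.
Schedule Docs@1, Schema change@1, UI form@2, Migration script@3: d1:4  d2:4  d3:4 — peak 4.
Total developer-days = 12 over 3 days ⇒ peak ≥ ⌈12/3⌉ = 4, so 4 is optimal.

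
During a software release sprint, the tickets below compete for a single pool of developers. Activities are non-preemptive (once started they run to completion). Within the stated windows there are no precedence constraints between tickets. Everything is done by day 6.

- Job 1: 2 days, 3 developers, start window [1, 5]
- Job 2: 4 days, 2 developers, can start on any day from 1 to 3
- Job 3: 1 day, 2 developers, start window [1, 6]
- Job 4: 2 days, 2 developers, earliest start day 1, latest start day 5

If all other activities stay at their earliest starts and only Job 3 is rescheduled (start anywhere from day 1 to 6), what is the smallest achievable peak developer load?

Job 3@1: d1:9  d2:7  d3:2  d4:2  d5:0  d6:0 → peak 9
Job 3@2: d1:7  d2:9  d3:2  d4:2  d5:0  d6:0 → peak 9
Job 3@3: d1:7  d2:7  d3:4  d4:2  d5:0  d6:0 → peak 7
Job 3@4: d1:7  d2:7  d3:2  d4:4  d5:0  d6:0 → peak 7
Job 3@5: d1:7  d2:7  d3:2  d4:2  d5:2  d6:0 → peak 7
Job 3@6: d1:7  d2:7  d3:2  d4:2  d5:0  d6:2 → peak 7
Best is Job 3@3, peak 7.

7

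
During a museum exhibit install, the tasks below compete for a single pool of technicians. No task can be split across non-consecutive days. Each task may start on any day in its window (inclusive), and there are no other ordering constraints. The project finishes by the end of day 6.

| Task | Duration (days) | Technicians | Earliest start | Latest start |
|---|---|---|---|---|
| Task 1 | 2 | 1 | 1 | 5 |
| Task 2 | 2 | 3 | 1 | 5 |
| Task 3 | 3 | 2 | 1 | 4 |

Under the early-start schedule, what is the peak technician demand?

6

Early-start schedule: Task 1@1, Task 2@1, Task 3@1.
Load per day: day 1: 6, day 2: 6, day 3: 2, day 4: 0, day 5: 0, day 6: 0.
Peak is 6.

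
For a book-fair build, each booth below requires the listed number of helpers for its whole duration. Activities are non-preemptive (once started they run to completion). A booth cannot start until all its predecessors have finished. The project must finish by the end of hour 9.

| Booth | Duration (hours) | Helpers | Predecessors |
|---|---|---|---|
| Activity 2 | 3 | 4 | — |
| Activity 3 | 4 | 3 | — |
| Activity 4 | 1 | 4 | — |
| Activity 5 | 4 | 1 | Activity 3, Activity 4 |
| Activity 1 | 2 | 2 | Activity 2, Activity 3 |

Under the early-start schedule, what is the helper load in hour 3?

7

At early start, hour 3 has: Activity 2, Activity 3.
Demand: 4 + 3 = 7.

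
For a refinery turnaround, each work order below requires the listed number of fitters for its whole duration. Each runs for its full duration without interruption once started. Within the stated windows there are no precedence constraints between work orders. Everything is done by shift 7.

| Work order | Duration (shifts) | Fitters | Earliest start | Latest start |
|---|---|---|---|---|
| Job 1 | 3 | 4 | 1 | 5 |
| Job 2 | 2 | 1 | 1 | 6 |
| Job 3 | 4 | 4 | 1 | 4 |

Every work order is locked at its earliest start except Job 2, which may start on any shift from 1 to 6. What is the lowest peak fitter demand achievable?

8

Job 2@1: s1:9  s2:9  s3:8  s4:4  s5:0  s6:0  s7:0 → peak 9
Job 2@2: s1:8  s2:9  s3:9  s4:4  s5:0  s6:0  s7:0 → peak 9
Job 2@3: s1:8  s2:8  s3:9  s4:5  s5:0  s6:0  s7:0 → peak 9
Job 2@4: s1:8  s2:8  s3:8  s4:5  s5:1  s6:0  s7:0 → peak 8
Job 2@5: s1:8  s2:8  s3:8  s4:4  s5:1  s6:1  s7:0 → peak 8
Job 2@6: s1:8  s2:8  s3:8  s4:4  s5:0  s6:1  s7:1 → peak 8
Best is Job 2@4, peak 8.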